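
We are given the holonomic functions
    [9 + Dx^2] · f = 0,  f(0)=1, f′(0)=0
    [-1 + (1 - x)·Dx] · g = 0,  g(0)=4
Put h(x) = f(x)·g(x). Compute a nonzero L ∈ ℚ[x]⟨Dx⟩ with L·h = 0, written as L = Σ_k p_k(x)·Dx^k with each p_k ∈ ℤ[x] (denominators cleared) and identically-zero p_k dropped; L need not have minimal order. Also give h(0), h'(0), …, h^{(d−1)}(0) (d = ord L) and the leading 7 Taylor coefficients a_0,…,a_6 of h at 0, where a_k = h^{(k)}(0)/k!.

f: a_k = 1, 0, -9/2, 0, 27/8, 0, -81/80, …
g: a_k = 4, 4, 4, 4, 4, 4, 4, …
f·g: L₀ = L_f ⊗_s L_g, ord ≤ 2·1.
L = (-9 + 9·x) + 2·Dx + (-1 + x)·Dx^2  (order 2).
h: a_k = 4, 4, -14, -14, -1/2, -1/2, -91/20, …
ICs: h(0) = 4, h′(0) = 4.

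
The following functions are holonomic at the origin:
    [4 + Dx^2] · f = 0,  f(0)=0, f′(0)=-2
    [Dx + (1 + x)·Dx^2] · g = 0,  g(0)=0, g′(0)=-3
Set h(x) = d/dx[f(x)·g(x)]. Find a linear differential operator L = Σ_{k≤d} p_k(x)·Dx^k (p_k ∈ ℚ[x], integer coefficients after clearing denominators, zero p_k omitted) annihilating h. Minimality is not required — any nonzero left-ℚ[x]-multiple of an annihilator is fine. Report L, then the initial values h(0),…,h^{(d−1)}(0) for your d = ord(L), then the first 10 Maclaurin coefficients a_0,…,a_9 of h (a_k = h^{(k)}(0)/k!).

f: a_k = 0, -2, 0, 4/3, 0, -4/15, 0, 8/315, 0, -4/2835, …
g: a_k = 0, -3, 3/2, -1, 3/4, -3/5, 1/2, -3/7, 3/8, -1/3, …
f·g: L₀ = L_f ⊗_s L_g, ord ≤ 2·2.
h₀' ⇒ L via d/dx closure of L₀.
L = (-56 + 896·x + 4416·x^2 + 8064·x^3 + 7136·x^4 + 3072·x^5 + 512·x^6) + (72 + 776·x + 2080·x^2 + 2400·x^3 + 1280·x^4 + 256·x^5)·Dx + (70 + 824·x + 2780·x^2 + 4416·x^3 + 3664·x^4 + 1536·x^5 + 256·x^6)·Dx^2 + (18 + 194·x + 520·x^2 + 600·x^3 + 320·x^4 + 64·x^5)·Dx^3 + (21 + 150·x + 419·x^2 + 600·x^3 + 470·x^4 + 192·x^5 + 32·x^6)·Dx^4  (order 4).
h: a_k = 0, 12, -9, -8, 5/2, 4, -14/5, 208/105, -309/140, 316/135, …
ICs: h(0) = 0, h′(0) = 12, h′′(0) = -18, h′′′(0) = -48.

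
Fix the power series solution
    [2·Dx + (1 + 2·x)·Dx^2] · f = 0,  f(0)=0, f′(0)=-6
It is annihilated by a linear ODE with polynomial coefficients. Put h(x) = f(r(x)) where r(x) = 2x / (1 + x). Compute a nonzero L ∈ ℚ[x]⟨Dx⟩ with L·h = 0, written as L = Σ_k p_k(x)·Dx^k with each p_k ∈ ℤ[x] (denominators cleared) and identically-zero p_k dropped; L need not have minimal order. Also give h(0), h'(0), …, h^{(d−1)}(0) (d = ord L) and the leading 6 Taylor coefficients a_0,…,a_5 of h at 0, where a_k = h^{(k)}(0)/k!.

f: a_k = 0, -6, 6, -8, 12, -96/5, …
Substitute x→r, Dx→(1/r')Dx; clear ⇒ L₀.
L = (6 + 10·x)·Dx + (1 + 6·x + 5·x^2)·Dx^2  (order 2).
h: a_k = 0, -12, 36, -124, 468, -9372/5, …
ICs: h(0) = 0, h′(0) = -12.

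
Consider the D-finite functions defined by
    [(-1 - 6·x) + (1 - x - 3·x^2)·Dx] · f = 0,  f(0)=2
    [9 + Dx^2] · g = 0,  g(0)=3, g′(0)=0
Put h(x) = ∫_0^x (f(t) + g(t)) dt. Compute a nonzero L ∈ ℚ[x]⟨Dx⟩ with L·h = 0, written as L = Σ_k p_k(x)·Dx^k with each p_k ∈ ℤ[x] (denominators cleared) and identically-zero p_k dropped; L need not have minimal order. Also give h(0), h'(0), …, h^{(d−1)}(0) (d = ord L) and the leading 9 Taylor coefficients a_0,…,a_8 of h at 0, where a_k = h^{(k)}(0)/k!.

L = (459 + 2916·x + 1539·x^2 + 3888·x^3 + 3645·x^4 + 4374·x^5)·Dx + (-153 + 153·x + 378·x^2 - 405·x^3 + 2187·x^5 + 2187·x^6)·Dx^2 + (51 + 324·x + 171·x^2 + 432·x^3 + 405·x^4 + 486·x^5)·Dx^3 + (-17 + 17·x + 42·x^2 - 45·x^3 + 243·x^5 + 243·x^6)·Dx^4  (order 4).
h: a_k = 0, 5, 1, -11/6, 7/2, 77/8, 40/3, 15277/560, 217/4, …
ICs: h(0) = 0, h′(0) = 5, h′′(0) = 2, h′′′(0) = -11.

f: a_k = 2, 2, 8, 14, 38, 80, 194, 434, 1016, …
g: a_k = 3, 0, -27/2, 0, 81/8, 0, -243/80, 0, 2187/4480, …
L₀ := lclm(L_f,L_g); ord L₀ ≤ 1+2.
h=∫₀ˣh₀: take L = L₀·Dx.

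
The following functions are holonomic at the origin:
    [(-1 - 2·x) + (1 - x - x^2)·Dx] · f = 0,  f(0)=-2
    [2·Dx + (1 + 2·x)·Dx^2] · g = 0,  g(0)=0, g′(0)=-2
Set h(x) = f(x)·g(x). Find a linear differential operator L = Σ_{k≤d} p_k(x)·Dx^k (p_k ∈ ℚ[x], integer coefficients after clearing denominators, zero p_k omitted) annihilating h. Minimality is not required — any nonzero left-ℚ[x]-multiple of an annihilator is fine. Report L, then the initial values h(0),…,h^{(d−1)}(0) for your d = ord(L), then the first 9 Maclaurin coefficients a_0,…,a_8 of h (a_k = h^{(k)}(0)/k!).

L = (4 + 8·x) + (10·x + 10·x^2)·Dx + (-1 - x + 3·x^2 + 2·x^3)·Dx^2  (order 2).
h: a_k = 0, 4, 0, 28/3, 4/3, 352/15, 52/15, 6668/105, 104/35, …
ICs: h(0) = 0, h′(0) = 4.

f: a_k = -2, -2, -4, -6, -10, -16, -26, -42, -68, …
g: a_k = 0, -2, 2, -8/3, 4, -32/5, 32/3, -128/7, 32, …
Sym-product of L_f,L_g gives L₀ (≤ ord 2).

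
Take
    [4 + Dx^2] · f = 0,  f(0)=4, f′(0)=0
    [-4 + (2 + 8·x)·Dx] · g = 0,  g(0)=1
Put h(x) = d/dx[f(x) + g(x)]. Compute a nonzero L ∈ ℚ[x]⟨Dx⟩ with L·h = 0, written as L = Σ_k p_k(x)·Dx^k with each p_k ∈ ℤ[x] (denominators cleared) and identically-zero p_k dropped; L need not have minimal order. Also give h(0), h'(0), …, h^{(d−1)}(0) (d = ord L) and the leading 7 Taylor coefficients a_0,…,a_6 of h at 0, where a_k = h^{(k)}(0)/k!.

f: a_k = 4, 0, -8, 0, 8/3, 0, -16/45, …
g: a_k = 1, 2, -2, 4, -10, 28, -84, …
h₀=f+g: left-lcm gives L₀, ord ≤ 3.
h=h₀': d/dx-closure on L₀ ⇒ L.
L = (-32 - 16·x - 32·x^2) + (-4 - 24·x - 48·x^2 - 64·x^3)·Dx + (-8 - 4·x - 8·x^2)·Dx^2 + (-1 - 6·x - 12·x^2 - 16·x^3)·Dx^3  (order 3).
h: a_k = 2, -20, 12, -88/3, 140, -7592/15, 1848, …
ICs: h(0) = 2, h′(0) = -20, h′′(0) = 24.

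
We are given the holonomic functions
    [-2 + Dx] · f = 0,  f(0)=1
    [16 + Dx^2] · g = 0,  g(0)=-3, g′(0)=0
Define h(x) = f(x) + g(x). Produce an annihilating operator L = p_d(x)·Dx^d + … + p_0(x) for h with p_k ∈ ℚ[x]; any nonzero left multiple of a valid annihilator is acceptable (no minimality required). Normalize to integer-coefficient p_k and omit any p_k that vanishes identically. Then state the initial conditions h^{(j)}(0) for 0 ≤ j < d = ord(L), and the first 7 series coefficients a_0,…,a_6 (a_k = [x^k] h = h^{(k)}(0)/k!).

f: a_k = 1, 2, 2, 4/3, 2/3, 4/15, 4/45, …
g: a_k = -3, 0, 24, 0, -32, 0, 256/15, …
h₀=f+g: left-lcm gives L₀, ord ≤ 3.
L = -32 + 16·Dx - 2·Dx^2 + Dx^3  (order 3).
h: a_k = -2, 2, 26, 4/3, -94/3, 4/15, 772/45, …
ICs: h(0) = -2, h′(0) = 2, h′′(0) = 52.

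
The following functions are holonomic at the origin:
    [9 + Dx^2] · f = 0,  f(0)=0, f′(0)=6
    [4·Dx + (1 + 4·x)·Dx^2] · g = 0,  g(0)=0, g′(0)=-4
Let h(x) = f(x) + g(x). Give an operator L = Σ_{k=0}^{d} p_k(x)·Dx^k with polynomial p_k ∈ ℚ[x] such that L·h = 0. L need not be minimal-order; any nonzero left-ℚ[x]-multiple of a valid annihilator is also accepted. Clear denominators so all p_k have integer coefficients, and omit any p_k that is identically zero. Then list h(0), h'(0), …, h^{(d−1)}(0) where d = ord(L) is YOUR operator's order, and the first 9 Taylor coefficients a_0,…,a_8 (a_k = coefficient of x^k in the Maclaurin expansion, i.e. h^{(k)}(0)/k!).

f: a_k = 0, 6, 0, -9, 0, 81/20, 0, -243/280, 0, …
g: a_k = 0, -4, 8, -64/3, 64, -1024/5, 2048/3, -16384/7, 8192, …
L₀ := lclm(L_f,L_g); ord L₀ ≤ 2+2.
L = (3780 + 2592·x + 5184·x^2)·Dx + (369 + 2124·x + 3888·x^2 + 5184·x^3)·Dx^2 + (420 + 288·x + 576·x^2)·Dx^3 + (41 + 236·x + 432·x^2 + 576·x^3)·Dx^4  (order 4).
h: a_k = 0, 2, 8, -91/3, 64, -803/4, 2048/3, -655603/280, 8192, …
ICs: h(0) = 0, h′(0) = 2, h′′(0) = 16, h′′′(0) = -182.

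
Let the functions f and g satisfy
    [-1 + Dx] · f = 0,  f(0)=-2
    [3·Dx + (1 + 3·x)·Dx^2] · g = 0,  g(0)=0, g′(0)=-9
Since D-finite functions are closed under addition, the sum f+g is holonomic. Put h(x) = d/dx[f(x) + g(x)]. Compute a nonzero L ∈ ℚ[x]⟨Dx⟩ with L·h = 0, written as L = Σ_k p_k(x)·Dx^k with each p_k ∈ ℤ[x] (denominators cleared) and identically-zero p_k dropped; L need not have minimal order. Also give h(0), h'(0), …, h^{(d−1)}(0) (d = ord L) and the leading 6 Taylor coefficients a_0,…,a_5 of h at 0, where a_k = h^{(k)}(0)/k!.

L = (-21 - 9·x) + (17 - 6·x - 9·x^2)·Dx + (4 + 15·x + 9·x^2)·Dx^2  (order 2).
h: a_k = -11, 25, -82, 728/3, -8749/12, 131219/60, …
ICs: h(0) = -11, h′(0) = 25.

f: a_k = -2, -2, -1, -1/3, -1/12, -1/60, …
g: a_k = 0, -9, 27/2, -27, 243/4, -729/5, …
Sum ⇒ L₀ = lclm(L_f,L_g) in ℚ(x)⟨Dx⟩.
Derive L from L₀ (diff closure).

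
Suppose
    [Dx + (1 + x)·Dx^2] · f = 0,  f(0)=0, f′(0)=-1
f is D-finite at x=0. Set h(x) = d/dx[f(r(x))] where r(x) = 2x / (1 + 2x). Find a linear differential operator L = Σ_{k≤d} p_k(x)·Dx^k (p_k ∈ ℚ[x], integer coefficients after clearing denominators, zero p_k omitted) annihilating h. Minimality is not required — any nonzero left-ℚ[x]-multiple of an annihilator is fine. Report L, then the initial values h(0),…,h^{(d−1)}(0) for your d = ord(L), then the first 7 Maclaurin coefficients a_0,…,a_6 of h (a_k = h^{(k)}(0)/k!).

L = (6 + 16·x) + (1 + 6·x + 8·x^2)·Dx  (order 1).
h: a_k = -2, 12, -56, 240, -992, 4032, -16256, …
ICs: h(0) = -2.

f: a_k = 0, -1, 1/2, -1/3, 1/4, -1/5, 1/6, …
L₀ from L_f via x↦r, Dx↦r'^{-1}Dx.
Differentiate: ansatz ord ≤ ord L₀ ⇒ L.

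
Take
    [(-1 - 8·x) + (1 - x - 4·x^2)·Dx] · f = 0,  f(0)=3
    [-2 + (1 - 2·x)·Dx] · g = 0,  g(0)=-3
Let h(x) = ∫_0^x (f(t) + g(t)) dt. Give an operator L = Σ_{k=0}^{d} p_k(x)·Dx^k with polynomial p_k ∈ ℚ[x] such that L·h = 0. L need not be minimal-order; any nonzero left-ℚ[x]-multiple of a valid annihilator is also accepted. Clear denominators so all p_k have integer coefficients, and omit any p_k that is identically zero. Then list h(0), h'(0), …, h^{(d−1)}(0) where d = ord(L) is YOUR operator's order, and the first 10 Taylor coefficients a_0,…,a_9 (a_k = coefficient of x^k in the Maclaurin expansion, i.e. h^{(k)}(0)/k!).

f: a_k = 3, 3, 15, 27, 87, 195, 543, 1323, 3495, 8787, …
g: a_k = -3, -6, -12, -24, -48, -96, -192, -384, -768, -1536, …
f+g: L₀ = lclm(L_f,L_g), ord ≤ 1+1.
∫: right-multiply L₀ by Dx.
L = (12 - 48·x + 192·x^2 - 128·x^3)·Dx + (-2 - 96·x^2 + 352·x^3 - 256·x^4)·Dx^2 + (-1 + 11·x - 30·x^2 + 80·x^4 - 64·x^5)·Dx^3  (order 3).
h: a_k = 0, 0, -3/2, 1, 3/4, 39/5, 33/2, 351/7, 939/8, 303, …
ICs: h(0) = 0, h′(0) = 0, h′′(0) = -3.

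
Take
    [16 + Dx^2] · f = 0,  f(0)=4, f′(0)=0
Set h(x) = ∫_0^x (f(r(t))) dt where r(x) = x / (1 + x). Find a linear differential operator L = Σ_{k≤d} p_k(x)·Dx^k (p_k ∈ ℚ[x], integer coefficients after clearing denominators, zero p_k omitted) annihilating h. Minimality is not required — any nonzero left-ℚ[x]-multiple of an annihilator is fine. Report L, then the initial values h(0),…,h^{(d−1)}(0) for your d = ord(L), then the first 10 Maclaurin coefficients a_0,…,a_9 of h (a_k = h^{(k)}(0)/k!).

f: a_k = 4, 0, -32, 0, 128/3, 0, -1024/45, 0, 2048/315, 0, …
L₀ from L_f via x↦r, Dx↦r'^{-1}Dx.
h=∫h₀ ⇒ L = L₀·Dx.
L = 16·Dx + (2 + 6·x + 6·x^2 + 2·x^3)·Dx^2 + (1 + 4·x + 6·x^2 + 4·x^3 + x^4)·Dx^3  (order 3).
h: a_k = 0, 4, 0, -32/3, 16, -32/3, -64/9, 1568/45, -328/5, 50272/567, …
ICs: h(0) = 0, h′(0) = 4, h′′(0) = 0.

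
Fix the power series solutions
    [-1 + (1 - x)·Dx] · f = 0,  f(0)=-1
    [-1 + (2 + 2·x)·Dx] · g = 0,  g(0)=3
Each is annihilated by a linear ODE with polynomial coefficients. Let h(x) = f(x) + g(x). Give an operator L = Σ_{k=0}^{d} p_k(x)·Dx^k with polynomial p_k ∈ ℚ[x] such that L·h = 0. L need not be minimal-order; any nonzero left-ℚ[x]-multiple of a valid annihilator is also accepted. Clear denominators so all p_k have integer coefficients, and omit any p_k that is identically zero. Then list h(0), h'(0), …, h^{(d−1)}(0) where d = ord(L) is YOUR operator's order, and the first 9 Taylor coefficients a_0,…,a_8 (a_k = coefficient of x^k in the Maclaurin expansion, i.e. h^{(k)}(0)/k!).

L = (-5 - 3·x) + (9 + 14·x + 9·x^2)·Dx + (-2 - 6·x + 2·x^2 + 6·x^3)·Dx^2  (order 2).
h: a_k = 2, 1/2, -11/8, -13/16, -143/128, -235/256, -1087/1024, -1949/2048, -34055/32768, …
ICs: h(0) = 2, h′(0) = 1/2.

f: a_k = -1, -1, -1, -1, -1, -1, -1, -1, -1, …
g: a_k = 3, 3/2, -3/8, 3/16, -15/128, 21/256, -63/1024, 99/2048, -1287/32768, …
L₀ := lclm(L_f,L_g); ord L₀ ≤ 1+1.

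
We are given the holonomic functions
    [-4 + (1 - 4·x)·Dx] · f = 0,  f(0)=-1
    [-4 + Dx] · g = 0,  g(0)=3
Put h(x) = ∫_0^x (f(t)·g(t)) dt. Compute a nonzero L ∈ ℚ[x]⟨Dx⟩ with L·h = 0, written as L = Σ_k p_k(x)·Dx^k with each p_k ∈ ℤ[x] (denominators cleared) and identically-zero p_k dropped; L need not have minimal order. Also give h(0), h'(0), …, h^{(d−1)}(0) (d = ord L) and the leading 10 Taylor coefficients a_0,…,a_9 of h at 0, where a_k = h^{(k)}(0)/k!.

L = (8 - 16·x)·Dx + (-1 + 4·x)·Dx^2  (order 2).
h: a_k = 0, -3, -12, -40, -128, -416, -20864/15, -500992/105, -350720/21, -56115712/945, …
ICs: h(0) = 0, h′(0) = -3.

f: a_k = -1, -4, -16, -64, -256, -1024, -4096, -16384, -65536, -262144, …
g: a_k = 3, 12, 24, 32, 32, 128/5, 256/15, 1024/105, 512/105, 2048/945, …
f·g: L₀ = L_f ⊗_s L_g, ord ≤ 1·1.
h=∫₀ˣh₀: take L = L₀·Dx.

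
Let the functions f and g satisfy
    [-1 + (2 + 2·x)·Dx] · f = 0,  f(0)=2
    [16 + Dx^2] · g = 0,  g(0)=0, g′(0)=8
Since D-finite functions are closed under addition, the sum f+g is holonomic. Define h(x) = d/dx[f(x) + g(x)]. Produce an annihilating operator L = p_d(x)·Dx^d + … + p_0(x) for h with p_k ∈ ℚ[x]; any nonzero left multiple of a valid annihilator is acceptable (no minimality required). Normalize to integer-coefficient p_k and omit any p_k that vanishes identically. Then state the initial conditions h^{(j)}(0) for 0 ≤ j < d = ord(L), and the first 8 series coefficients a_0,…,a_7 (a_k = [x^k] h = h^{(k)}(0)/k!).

L = (-1264 - 2048·x - 1024·x^2) + (-2144 - 6240·x - 6144·x^2 - 2048·x^3)·Dx + (-79 - 128·x - 64·x^2)·Dx^2 + (-134 - 390·x - 384·x^2 - 128·x^3)·Dx^3  (order 3).
h: a_k = 9, -1/2, -509/8, -5/16, 32873/384, -63/256, -2086757/46080, -429/2048, …
ICs: h(0) = 9, h′(0) = -1/2, h′′(0) = -509/4.

f: a_k = 2, 1, -1/4, 1/8, -5/64, 7/128, -21/512, 33/1024, …
g: a_k = 0, 8, 0, -64/3, 0, 256/15, 0, -2048/315, …
L₀ := lclm(L_f,L_g); ord L₀ ≤ 1+2.
h=h₀': d/dx-closure on L₀ ⇒ L.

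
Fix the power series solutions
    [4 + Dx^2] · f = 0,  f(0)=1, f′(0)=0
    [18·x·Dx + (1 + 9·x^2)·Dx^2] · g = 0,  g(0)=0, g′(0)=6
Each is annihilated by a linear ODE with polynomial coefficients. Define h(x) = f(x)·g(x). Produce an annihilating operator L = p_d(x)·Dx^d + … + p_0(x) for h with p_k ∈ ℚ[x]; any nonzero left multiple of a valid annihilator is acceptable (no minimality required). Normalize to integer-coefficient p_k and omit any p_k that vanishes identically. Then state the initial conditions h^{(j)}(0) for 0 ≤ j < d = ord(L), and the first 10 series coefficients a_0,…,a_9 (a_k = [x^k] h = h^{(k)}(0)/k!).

L = (2080 + 50256·x^2 + 89424·x^4 + 186624·x^6 + 419904·x^8) + (3168·x + 38880·x^3 + 139968·x^5 + 419904·x^7)·Dx + (572 + 13788·x^2 + 33048·x^4 + 93312·x^6 + 209952·x^8)·Dx^2 + (792·x + 9720·x^3 + 34992·x^5 + 104976·x^7)·Dx^3 + (13 + 306·x^2 + 2673·x^4 + 11664·x^6 + 26244·x^8)·Dx^4  (order 4).
h: a_k = 0, 6, 0, -30, 0, 686/5, 0, -87338/105, 0, 597466/105, …
ICs: h(0) = 0, h′(0) = 6, h′′(0) = 0, h′′′(0) = -180.

f: a_k = 1, 0, -2, 0, 2/3, 0, -4/45, 0, 2/315, 0, …
g: a_k = 0, 6, 0, -18, 0, 486/5, 0, -4374/7, 0, 4374, …
Sym-product of L_f,L_g gives L₀ (≤ ord 4).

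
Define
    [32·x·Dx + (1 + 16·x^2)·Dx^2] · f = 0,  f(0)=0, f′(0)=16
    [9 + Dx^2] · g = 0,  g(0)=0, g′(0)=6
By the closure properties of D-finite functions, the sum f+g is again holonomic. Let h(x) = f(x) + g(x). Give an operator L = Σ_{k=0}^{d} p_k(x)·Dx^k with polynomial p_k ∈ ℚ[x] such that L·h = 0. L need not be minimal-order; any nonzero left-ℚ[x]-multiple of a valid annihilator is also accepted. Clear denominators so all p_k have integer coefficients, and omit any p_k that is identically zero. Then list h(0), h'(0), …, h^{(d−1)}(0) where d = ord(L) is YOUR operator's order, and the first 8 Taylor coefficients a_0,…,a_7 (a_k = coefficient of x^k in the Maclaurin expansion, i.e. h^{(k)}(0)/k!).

L = (-52704·x + 967680·x^3 + 663552·x^5)·Dx + (-207 + 13104·x^2 + 283392·x^4 + 331776·x^6)·Dx^2 + (-5856·x + 107520·x^3 + 73728·x^5)·Dx^3 + (-23 + 1456·x^2 + 31488·x^4 + 36864·x^6)·Dx^4  (order 4).
h: a_k = 0, 22, 0, -283/3, 0, 3293/4, 0, -2621683/280, …
ICs: h(0) = 0, h′(0) = 22, h′′(0) = 0, h′′′(0) = -566.

f: a_k = 0, 16, 0, -256/3, 0, 4096/5, 0, -65536/7, …
g: a_k = 0, 6, 0, -9, 0, 81/20, 0, -243/280, …
h₀=f+g: left-lcm gives L₀, ord ≤ 4.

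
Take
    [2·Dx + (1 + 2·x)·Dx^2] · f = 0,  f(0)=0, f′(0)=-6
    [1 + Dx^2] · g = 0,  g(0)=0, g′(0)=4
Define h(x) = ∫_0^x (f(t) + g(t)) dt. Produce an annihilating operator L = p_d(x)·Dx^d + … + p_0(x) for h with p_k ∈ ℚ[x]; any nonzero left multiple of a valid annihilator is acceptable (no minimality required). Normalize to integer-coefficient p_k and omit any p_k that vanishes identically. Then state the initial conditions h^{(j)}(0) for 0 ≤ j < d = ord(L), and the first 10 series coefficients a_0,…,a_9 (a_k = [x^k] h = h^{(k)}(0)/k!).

f: a_k = 0, -6, 6, -8, 12, -96/5, 32, -384/7, 96, -512/3, …
g: a_k = 0, 4, 0, -2/3, 0, 1/30, 0, -1/1260, 0, 1/90720, …
L₀ := lclm(L_f,L_g); ord L₀ ≤ 2+2.
Integrate: L := L₀·Dx.
L = (50 + 8·x + 8·x^2)·Dx^2 + (9 + 22·x + 12·x^2 + 8·x^3)·Dx^3 + (50 + 8·x + 8·x^2)·Dx^4 + (9 + 22·x + 12·x^2 + 8·x^3)·Dx^5  (order 5).
h: a_k = 0, 0, -1, 2, -13/6, 12/5, -115/36, 32/7, -69121/10080, 32/3, …
ICs: h(0) = 0, h′(0) = 0, h′′(0) = -2, h′′′(0) = 12, h′′′′(0) = -52.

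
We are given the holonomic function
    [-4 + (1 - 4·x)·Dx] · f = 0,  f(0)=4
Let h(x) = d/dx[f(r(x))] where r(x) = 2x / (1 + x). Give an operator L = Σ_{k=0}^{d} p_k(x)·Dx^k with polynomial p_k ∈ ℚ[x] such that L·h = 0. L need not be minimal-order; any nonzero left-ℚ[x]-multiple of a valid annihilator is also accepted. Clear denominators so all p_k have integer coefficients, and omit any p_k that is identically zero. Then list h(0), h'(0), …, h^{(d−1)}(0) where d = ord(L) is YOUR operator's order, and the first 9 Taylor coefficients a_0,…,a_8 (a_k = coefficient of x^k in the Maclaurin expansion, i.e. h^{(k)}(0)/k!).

L = 14 + (-1 + 7·x)·Dx  (order 1).
h: a_k = 32, 448, 4704, 43904, 384160, 3226944, 26353376, 210827008, 1660262688, …
ICs: h(0) = 32.

f: a_k = 4, 16, 64, 256, 1024, 4096, 16384, 65536, 262144, …
Change of var in L_f (x↦r) gives L₀.
Differentiate: ansatz ord ≤ ord L₀ ⇒ L.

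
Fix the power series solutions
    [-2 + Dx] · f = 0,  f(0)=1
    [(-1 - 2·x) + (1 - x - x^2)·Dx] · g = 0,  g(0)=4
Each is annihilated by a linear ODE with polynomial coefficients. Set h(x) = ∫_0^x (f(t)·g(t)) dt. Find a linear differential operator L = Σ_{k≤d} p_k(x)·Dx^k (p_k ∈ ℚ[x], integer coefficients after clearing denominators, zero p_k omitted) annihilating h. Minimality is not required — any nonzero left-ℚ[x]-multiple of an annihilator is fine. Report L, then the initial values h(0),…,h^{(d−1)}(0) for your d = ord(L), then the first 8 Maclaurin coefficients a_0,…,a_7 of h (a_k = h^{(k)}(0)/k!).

f: a_k = 1, 2, 2, 4/3, 2/3, 4/15, 4/45, 8/315, …
g: a_k = 4, 4, 8, 12, 20, 32, 52, 84, …
L₀ := L_f ⊗_s L_g (sym. prod.), ord ≤ 1.
h=∫h₀ ⇒ L = L₀·Dx.
L = (3 - 2·x^2)·Dx + (-1 + x + x^2)·Dx^2  (order 2).
h: a_k = 0, 4, 6, 8, 31/3, 68/5, 92/5, 8044/315, …
ICs: h(0) = 0, h′(0) = 4.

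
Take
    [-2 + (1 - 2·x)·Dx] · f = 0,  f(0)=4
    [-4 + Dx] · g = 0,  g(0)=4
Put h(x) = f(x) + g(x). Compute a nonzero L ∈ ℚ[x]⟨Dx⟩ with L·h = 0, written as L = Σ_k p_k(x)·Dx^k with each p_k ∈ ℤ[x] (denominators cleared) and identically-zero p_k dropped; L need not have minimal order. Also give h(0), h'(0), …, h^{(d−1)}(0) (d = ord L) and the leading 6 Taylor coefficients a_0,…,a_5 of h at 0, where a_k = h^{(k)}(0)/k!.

f: a_k = 4, 8, 16, 32, 64, 128, …
g: a_k = 4, 16, 32, 128/3, 128/3, 512/15, …
f+g: L₀ = lclm(L_f,L_g), ord ≤ 1+1.
L = -32·x + (-4 + 32·x - 32·x^2)·Dx + (1 - 6·x + 8·x^2)·Dx^2  (order 2).
h: a_k = 8, 24, 48, 224/3, 320/3, 2432/15, …
ICs: h(0) = 8, h′(0) = 24.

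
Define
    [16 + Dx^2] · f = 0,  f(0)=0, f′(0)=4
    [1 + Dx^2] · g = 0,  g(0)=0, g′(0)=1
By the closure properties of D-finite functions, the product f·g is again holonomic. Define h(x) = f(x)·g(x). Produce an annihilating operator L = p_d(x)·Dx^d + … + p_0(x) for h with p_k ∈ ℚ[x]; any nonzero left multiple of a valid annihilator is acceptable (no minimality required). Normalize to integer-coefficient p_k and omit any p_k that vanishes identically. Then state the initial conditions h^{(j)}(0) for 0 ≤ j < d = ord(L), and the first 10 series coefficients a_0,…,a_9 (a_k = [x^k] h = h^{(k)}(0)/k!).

f: a_k = 0, 4, 0, -32/3, 0, 128/15, 0, -1024/315, 0, 2048/2835, …
g: a_k = 0, 1, 0, -1/6, 0, 1/120, 0, -1/5040, 0, 1/362880, …
Product ⇒ symmetric product L₀, ord ≤ 4.
L = 225 + 34·Dx^2 + Dx^4  (order 4).
h: a_k = 0, 0, 4, 0, -34/3, 0, 931/90, 0, -6001/1260, 0, …
ICs: h(0) = 0, h′(0) = 0, h′′(0) = 8, h′′′(0) = 0.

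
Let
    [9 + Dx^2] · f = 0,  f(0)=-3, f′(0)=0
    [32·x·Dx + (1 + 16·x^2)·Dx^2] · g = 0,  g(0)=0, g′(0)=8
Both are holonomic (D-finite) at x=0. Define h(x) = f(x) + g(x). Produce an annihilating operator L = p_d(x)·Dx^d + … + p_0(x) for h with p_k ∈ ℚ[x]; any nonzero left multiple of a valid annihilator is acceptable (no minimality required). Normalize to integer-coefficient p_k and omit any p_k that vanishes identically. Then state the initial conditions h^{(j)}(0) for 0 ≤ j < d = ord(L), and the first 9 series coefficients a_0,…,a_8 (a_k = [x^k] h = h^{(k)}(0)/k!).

f: a_k = -3, 0, 27/2, 0, -81/8, 0, 243/80, 0, -2187/4480, …
g: a_k = 0, 8, 0, -128/3, 0, 2048/5, 0, -32768/7, 0, …
h₀=f+g: left-lcm gives L₀, ord ≤ 4.
L = (-52704·x + 967680·x^3 + 663552·x^5)·Dx + (-207 + 13104·x^2 + 283392·x^4 + 331776·x^6)·Dx^2 + (-5856·x + 107520·x^3 + 73728·x^5)·Dx^3 + (-23 + 1456·x^2 + 31488·x^4 + 36864·x^6)·Dx^4  (order 4).
h: a_k = -3, 8, 27/2, -128/3, -81/8, 2048/5, 243/80, -32768/7, -2187/4480, …
ICs: h(0) = -3, h′(0) = 8, h′′(0) = 27, h′′′(0) = -256.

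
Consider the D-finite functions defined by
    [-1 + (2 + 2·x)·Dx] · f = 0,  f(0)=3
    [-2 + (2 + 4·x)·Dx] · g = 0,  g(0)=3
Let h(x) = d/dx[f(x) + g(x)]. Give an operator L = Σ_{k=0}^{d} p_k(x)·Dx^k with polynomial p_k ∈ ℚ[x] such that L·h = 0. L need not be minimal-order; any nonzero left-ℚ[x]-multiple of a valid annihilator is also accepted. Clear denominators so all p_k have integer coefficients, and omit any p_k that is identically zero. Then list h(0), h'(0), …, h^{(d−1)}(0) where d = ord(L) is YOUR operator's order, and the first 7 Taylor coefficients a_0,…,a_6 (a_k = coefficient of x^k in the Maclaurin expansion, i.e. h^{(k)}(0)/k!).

f: a_k = 3, 3/2, -3/8, 3/16, -15/128, 21/256, -63/1024, …
g: a_k = 3, 3, -3/2, 3/2, -15/8, 21/8, -63/16, …
Weyl lclm of L_f,L_g ⇒ L₀ (ord ≤ 2).
h₀' ⇒ L via d/dx closure of L₀.
L = -3 + (-9 - 12·x)·Dx + (-2 - 6·x - 4·x^2)·Dx^2  (order 2).
h: a_k = 9/2, -15/4, 81/16, -255/32, 3465/256, -12285/512, 89397/2048, …
ICs: h(0) = 9/2, h′(0) = -15/4.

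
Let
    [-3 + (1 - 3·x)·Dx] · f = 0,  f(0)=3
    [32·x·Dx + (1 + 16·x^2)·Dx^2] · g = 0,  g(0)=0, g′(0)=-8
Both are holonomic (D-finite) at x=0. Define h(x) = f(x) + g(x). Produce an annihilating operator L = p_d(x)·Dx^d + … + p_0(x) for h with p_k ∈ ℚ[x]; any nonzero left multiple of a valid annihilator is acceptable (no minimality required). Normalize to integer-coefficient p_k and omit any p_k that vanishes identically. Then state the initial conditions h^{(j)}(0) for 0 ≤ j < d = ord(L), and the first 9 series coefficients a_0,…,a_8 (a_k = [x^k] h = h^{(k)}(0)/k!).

L = (-96 + 1152·x + 4608·x^2)·Dx + (43 - 96·x + 240·x^2 + 4608·x^3)·Dx^2 + (-3 - 7·x - 112·x^3 + 768·x^4)·Dx^3  (order 3).
h: a_k = 3, 1, 27, 371/3, 243, 1597/5, 2187, 78695/7, 19683, …
ICs: h(0) = 3, h′(0) = 1, h′′(0) = 54.

f: a_k = 3, 9, 27, 81, 243, 729, 2187, 6561, 19683, …
g: a_k = 0, -8, 0, 128/3, 0, -2048/5, 0, 32768/7, 0, …
Weyl lclm of L_f,L_g ⇒ L₀ (ord ≤ 3).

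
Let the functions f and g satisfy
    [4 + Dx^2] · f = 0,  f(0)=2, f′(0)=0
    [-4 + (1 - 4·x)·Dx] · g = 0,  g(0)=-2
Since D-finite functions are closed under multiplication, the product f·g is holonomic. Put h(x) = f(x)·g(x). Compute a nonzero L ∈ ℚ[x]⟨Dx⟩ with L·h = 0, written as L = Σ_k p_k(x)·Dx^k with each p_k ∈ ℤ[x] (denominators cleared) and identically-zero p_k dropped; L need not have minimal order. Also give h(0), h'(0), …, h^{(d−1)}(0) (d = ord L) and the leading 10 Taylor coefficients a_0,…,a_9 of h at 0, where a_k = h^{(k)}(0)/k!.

L = (-4 + 16·x) + 8·Dx + (-1 + 4·x)·Dx^2  (order 2).
h: a_k = -4, -16, -56, -224, -2696/3, -10784/3, -647024/45, -2588096/45, -72466696/315, -289866784/315, …
ICs: h(0) = -4, h′(0) = -16.

f: a_k = 2, 0, -4, 0, 4/3, 0, -8/45, 0, 4/315, 0, …
g: a_k = -2, -8, -32, -128, -512, -2048, -8192, -32768, -131072, -524288, …
h₀=f·g: eliminate ⇒ L₀, order ≤ 2·1.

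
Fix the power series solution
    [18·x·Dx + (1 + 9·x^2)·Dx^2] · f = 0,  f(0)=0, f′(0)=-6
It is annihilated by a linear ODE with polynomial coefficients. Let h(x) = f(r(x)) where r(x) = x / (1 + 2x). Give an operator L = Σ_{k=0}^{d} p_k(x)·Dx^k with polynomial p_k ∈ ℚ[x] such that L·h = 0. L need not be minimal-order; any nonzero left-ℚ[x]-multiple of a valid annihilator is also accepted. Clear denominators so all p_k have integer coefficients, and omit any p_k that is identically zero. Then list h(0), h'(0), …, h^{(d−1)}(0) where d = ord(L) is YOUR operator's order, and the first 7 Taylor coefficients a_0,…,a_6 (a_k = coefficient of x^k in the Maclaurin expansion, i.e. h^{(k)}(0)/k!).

L = (4 + 26·x)·Dx + (1 + 4·x + 13·x^2)·Dx^2  (order 2).
h: a_k = 0, -6, 12, -6, -60, 1194/5, -276, …
ICs: h(0) = 0, h′(0) = -6.

f: a_k = 0, -6, 0, 18, 0, -486/5, 0, …
L₀ from L_f via x↦r, Dx↦r'^{-1}Dx.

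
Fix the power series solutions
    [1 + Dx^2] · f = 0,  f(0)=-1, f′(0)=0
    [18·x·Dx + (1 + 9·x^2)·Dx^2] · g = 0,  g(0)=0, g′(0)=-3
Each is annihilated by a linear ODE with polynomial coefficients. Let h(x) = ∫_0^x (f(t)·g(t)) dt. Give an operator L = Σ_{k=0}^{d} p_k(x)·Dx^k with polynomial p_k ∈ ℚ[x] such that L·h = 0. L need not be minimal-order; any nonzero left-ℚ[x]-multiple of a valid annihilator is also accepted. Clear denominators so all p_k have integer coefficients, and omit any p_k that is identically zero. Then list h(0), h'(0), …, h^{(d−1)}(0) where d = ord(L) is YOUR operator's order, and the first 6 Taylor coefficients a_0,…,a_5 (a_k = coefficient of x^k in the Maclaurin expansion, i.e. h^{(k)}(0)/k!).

f: a_k = -1, 0, 1/2, 0, -1/24, 0, …
g: a_k = 0, -3, 0, 9, 0, -243/5, …
h₀=f·g: eliminate ⇒ L₀, order ≤ 2·2.
Integrate: L := L₀·Dx.
L = (370 + 9594·x^2 + 4131·x^4 + 2916·x^6 + 6561·x^8)·Dx + (684·x + 6804·x^3 + 8748·x^5 + 26244·x^7)·Dx^2 + (380 + 9792·x^2 + 5346·x^4 + 5832·x^6 + 13122·x^8)·Dx^3 + (684·x + 6804·x^3 + 8748·x^5 + 26244·x^7)·Dx^4 + (10 + 198·x^2 + 1215·x^4 + 2916·x^6 + 6561·x^8)·Dx^5  (order 5).
h: a_k = 0, 0, 3/2, 0, -21/8, 0, …
ICs: h(0) = 0, h′(0) = 0, h′′(0) = 3, h′′′(0) = 0, h′′′′(0) = -63.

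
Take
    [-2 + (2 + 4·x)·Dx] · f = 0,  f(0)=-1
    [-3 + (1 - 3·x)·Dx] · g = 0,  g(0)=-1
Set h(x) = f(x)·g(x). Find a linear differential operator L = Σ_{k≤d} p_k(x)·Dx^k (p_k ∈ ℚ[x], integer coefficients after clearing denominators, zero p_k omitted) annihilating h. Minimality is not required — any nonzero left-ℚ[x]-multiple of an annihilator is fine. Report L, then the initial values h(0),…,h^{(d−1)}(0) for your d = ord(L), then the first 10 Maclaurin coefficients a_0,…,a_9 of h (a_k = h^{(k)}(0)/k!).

f: a_k = -1, -1, 1/2, -1/2, 5/8, -7/8, 21/16, -33/16, 429/128, -715/128, …
g: a_k = -1, -3, -9, -27, -81, -243, -729, -2187, -6561, -19683, …
Product ⇒ symmetric product L₀, ord ≤ 1.
L = (4 + 3·x) + (-1 + x + 6·x^2)·Dx  (order 1).
h: a_k = 1, 4, 23/2, 35, 835/8, 314, 15051/16, 22593/8, 1084035/128, 813205/32, …
ICs: h(0) = 1.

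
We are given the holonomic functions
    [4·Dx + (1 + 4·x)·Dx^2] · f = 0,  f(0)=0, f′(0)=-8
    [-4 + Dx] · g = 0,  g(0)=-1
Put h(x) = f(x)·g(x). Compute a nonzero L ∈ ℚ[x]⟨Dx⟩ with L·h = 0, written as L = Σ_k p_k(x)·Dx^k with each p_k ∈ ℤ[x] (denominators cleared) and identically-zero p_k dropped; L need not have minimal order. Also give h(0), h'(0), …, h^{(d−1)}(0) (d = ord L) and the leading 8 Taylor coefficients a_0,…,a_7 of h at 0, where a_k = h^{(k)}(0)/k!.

L = 64·x + (-4 - 32·x)·Dx + (1 + 4·x)·Dx^2  (order 2).
h: a_k = 0, 8, 16, 128/3, 0, 768/5, -3584/9, 94208/63, …
ICs: h(0) = 0, h′(0) = 8.

f: a_k = 0, -8, 16, -128/3, 128, -2048/5, 4096/3, -32768/7, …
g: a_k = -1, -4, -8, -32/3, -32/3, -128/15, -256/45, -1024/315, …
Sym-product of L_f,L_g gives L₀ (≤ ord 2).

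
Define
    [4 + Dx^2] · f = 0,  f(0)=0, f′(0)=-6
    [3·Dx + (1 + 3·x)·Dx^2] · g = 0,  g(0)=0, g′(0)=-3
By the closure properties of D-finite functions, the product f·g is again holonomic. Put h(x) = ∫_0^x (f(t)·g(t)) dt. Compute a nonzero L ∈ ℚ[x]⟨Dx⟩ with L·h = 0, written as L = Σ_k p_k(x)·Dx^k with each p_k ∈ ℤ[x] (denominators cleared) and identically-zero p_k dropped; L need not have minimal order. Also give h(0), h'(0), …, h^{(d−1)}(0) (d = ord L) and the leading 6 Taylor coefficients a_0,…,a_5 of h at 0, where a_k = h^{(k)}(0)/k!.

f: a_k = 0, -6, 0, 4, 0, -4/5, …
g: a_k = 0, -3, 9/2, -9, 81/4, -243/5, …
Sym-product of L_f,L_g gives L₀ (≤ ord 4).
h=∫h₀ ⇒ L = L₀·Dx.
L = (-1112 - 1248·x + 7344·x^2 + 27648·x^3 + 20736·x^4)·Dx + (-48 + 2160·x + 10368·x^2 + 10368·x^3)·Dx^2 + (-250 + 240·x + 4968·x^2 + 13824·x^3 + 10368·x^4)·Dx^3 + (-12 + 540·x + 2592·x^2 + 2592·x^3)·Dx^4 + (7 + 138·x + 783·x^2 + 1728·x^3 + 1296·x^4)·Dx^5  (order 5).
h: a_k = 0, 0, 0, 6, -27/4, 42/5, …
ICs: h(0) = 0, h′(0) = 0, h′′(0) = 0, h′′′(0) = 36, h′′′′(0) = -162.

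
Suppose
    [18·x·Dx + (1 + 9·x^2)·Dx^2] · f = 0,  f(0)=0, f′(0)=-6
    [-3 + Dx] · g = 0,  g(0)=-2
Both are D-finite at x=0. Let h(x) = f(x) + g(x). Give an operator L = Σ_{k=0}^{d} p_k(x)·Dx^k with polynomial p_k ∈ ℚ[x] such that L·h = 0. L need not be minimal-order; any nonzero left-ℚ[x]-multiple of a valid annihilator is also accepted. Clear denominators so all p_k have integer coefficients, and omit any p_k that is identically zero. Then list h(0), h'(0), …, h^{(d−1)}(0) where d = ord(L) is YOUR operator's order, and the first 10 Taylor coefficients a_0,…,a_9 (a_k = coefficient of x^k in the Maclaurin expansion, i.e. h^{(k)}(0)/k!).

f: a_k = 0, -6, 0, 18, 0, -486/5, 0, 4374/7, 0, -4374, …
g: a_k = -2, -6, -9, -9, -27/4, -81/20, -81/40, -243/280, -729/2240, -243/2240, …
Sum ⇒ L₀ = lclm(L_f,L_g) in ℚ(x)⟨Dx⟩.
L = (18 - 108·x - 162·x^2)·Dx + (-9 + 27·x + 27·x^2 - 81·x^3)·Dx^2 + (1 + 3·x + 9·x^2 + 27·x^3)·Dx^3  (order 3).
h: a_k = -2, -12, -9, 9, -27/4, -405/4, -81/40, 174717/280, -729/2240, -9798003/2240, …
ICs: h(0) = -2, h′(0) = -12, h′′(0) = -18.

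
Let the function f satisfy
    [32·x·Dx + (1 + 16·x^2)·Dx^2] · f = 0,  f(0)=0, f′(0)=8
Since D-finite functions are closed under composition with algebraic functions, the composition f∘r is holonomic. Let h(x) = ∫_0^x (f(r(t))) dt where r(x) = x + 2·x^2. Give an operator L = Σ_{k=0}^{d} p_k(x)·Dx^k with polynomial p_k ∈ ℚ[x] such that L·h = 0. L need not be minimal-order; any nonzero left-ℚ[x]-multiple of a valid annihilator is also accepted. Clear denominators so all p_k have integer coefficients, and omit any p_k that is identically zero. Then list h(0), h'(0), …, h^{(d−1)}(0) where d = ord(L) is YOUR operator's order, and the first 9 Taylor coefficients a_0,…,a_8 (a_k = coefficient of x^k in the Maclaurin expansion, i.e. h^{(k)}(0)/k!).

f: a_k = 0, 8, 0, -128/3, 0, 2048/5, 0, -32768/7, 0, …
Change of var in L_f (x↦r) gives L₀.
∫: right-multiply L₀ by Dx.
L = (-4 + 32·x + 256·x^2 + 768·x^3 + 768·x^4)·Dx^2 + (1 + 4·x + 16·x^2 + 128·x^3 + 320·x^4 + 256·x^5)·Dx^3  (order 3).
h: a_k = 0, 0, 4, 16/3, -32/3, -256/5, -256/15, 11264/21, 10240/7, …
ICs: h(0) = 0, h′(0) = 0, h′′(0) = 8.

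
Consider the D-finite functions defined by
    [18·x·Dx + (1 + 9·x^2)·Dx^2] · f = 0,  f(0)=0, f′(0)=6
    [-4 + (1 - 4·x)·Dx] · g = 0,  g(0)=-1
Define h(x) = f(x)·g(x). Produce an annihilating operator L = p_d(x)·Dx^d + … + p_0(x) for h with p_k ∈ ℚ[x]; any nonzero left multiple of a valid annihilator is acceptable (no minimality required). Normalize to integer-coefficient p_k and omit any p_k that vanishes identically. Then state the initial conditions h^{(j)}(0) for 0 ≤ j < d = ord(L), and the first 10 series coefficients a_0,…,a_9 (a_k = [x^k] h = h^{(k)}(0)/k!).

f: a_k = 0, 6, 0, -18, 0, 486/5, 0, -4374/7, 0, 4374, …
g: a_k = -1, -4, -16, -64, -256, -1024, -4096, -16384, -65536, -262144, …
L₀ := L_f ⊗_s L_g (sym. prod.), ord ≤ 2.
L = 72·x + (8 - 18·x + 144·x^2)·Dx + (-1 + 4·x - 9·x^2 + 36·x^3)·Dx^2  (order 2).
h: a_k = 0, -6, -24, -78, -312, -6726/5, -26904/5, -731442/35, -2925768/35, -11856162/35, …
ICs: h(0) = 0, h′(0) = -6.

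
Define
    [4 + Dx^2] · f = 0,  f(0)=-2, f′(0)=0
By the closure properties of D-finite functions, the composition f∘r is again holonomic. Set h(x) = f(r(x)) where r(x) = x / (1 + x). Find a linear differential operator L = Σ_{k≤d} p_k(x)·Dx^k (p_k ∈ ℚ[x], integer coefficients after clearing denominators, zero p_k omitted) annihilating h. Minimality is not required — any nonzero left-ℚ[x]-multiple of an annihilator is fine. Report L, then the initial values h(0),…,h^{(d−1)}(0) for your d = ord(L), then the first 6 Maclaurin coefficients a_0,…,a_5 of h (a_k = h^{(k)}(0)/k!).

f: a_k = -2, 0, 4, 0, -4/3, 0, …
f∘r: x↦r, Dx↦Dx/r' in L_f ⇒ L₀.
L = 4 + (2 + 6·x + 6·x^2 + 2·x^3)·Dx + (1 + 4·x + 6·x^2 + 4·x^3 + x^4)·Dx^2  (order 2).
h: a_k = -2, 0, 4, -8, 32/3, -32/3, …
ICs: h(0) = -2, h′(0) = 0.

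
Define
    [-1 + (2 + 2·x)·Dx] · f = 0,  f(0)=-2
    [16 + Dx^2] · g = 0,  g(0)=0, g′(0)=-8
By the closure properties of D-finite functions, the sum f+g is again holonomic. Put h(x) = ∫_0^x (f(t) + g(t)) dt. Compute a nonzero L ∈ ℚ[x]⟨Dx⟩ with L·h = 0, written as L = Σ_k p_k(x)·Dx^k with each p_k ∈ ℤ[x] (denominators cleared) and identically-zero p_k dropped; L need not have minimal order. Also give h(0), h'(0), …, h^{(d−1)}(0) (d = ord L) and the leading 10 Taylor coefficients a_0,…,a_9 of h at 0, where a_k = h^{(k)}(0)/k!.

f: a_k = -2, -1, 1/4, -1/8, 5/64, -7/128, 21/512, -33/1024, 429/16384, -715/32768, …
g: a_k = 0, -8, 0, 64/3, 0, -256/15, 0, 2048/315, 0, -4096/2835, …
L₀ := lclm(L_f,L_g); ord L₀ ≤ 1+2.
h=∫₀ˣh₀: take L = L₀·Dx.
L = (-1072 - 2048·x - 1024·x^2)·Dx + (2016 + 6112·x + 6144·x^2 + 2048·x^3)·Dx^2 + (-67 - 128·x - 64·x^2)·Dx^3 + (126 + 382·x + 384·x^2 + 128·x^3)·Dx^4  (order 4).
h: a_k = 0, -2, -9/2, 1/12, 509/96, 1/64, -32873/11520, 3/512, 2086757/2580480, 143/49152, …
ICs: h(0) = 0, h′(0) = -2, h′′(0) = -9, h′′′(0) = 1/2.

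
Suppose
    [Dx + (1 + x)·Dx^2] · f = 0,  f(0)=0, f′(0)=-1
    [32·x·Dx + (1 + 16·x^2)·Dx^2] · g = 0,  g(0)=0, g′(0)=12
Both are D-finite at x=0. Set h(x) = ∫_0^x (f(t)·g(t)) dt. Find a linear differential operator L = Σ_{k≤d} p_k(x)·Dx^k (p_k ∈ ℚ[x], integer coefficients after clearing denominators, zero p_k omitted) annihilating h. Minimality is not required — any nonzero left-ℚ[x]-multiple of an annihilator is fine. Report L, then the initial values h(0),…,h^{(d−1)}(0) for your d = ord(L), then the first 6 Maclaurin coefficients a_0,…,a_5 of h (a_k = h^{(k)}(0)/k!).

f: a_k = 0, -1, 1/2, -1/3, 1/4, -1/5, …
g: a_k = 0, 12, 0, -64, 0, 3072/5, …
f·g: L₀ = L_f ⊗_s L_g, ord ≤ 2·2.
Integrate: L := L₀·Dx.
L = (4224 + 8384·x + 204800·x^2 + 531456·x^3 + 491520·x^4 + 212992·x^5 + 262144·x^7)·Dx^2 + (4098 + 28864·x + 258368·x^2 + 1045504·x^3 + 1798144·x^4 + 1523712·x^5 + 573440·x^6 + 786432·x^7 + 917504·x^8)·Dx^3 + (132 + 8644·x + 37632·x^2 + 196032·x^3 + 614400·x^4 + 955392·x^5 + 786432·x^6 + 540672·x^7 + 786432·x^8 + 524288·x^9)·Dx^4 + (65 + 258·x + 2497·x^2 + 8576·x^3 + 30336·x^4 + 76800·x^5 + 118272·x^6 + 98304·x^7 + 98304·x^8 + 131072·x^9 + 65536·x^10)·Dx^5  (order 5).
h: a_k = 0, 0, 0, -4, 3/2, 12, …
ICs: h(0) = 0, h′(0) = 0, h′′(0) = 0, h′′′(0) = -24, h′′′′(0) = 36.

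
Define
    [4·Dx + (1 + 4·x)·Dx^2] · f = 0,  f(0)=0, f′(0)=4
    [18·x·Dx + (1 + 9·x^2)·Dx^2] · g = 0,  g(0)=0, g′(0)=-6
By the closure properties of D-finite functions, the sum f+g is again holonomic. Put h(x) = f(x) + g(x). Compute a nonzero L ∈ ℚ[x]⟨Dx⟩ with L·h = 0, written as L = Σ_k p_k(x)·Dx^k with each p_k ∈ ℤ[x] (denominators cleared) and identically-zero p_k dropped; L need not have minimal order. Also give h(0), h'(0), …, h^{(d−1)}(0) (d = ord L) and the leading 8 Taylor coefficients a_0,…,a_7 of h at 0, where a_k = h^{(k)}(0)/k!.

L = (-36 - 432·x + 972·x^2 + 1296·x^3)·Dx + (-25 - 72·x - 189·x^2 + 1944·x^3 + 2592·x^4)·Dx^2 + (-2 + x + 36·x^2 + 81·x^3 + 486·x^4 + 648·x^5)·Dx^3  (order 3).
h: a_k = 0, -2, -8, 118/3, -64, 538/5, -2048/3, 20758/7, …
ICs: h(0) = 0, h′(0) = -2, h′′(0) = -16.

f: a_k = 0, 4, -8, 64/3, -64, 1024/5, -2048/3, 16384/7, …
g: a_k = 0, -6, 0, 18, 0, -486/5, 0, 4374/7, …
f+g: L₀ = lclm(L_f,L_g), ord ≤ 2+2.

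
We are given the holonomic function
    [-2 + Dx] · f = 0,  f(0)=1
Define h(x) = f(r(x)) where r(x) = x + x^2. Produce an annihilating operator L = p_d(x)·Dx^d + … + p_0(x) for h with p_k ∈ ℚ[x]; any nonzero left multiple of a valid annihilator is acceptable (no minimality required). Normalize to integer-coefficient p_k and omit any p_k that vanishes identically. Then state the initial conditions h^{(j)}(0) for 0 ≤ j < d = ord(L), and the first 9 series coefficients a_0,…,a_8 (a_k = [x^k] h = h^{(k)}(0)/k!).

L = (-2 - 4·x) + Dx  (order 1).
h: a_k = 1, 2, 4, 16/3, 20/3, 104/15, 304/45, 1856/315, 1528/315, …
ICs: h(0) = 1.

f: a_k = 1, 2, 2, 4/3, 2/3, 4/15, 4/45, 8/315, 2/315, …
Change of var in L_f (x↦r) gives L₀.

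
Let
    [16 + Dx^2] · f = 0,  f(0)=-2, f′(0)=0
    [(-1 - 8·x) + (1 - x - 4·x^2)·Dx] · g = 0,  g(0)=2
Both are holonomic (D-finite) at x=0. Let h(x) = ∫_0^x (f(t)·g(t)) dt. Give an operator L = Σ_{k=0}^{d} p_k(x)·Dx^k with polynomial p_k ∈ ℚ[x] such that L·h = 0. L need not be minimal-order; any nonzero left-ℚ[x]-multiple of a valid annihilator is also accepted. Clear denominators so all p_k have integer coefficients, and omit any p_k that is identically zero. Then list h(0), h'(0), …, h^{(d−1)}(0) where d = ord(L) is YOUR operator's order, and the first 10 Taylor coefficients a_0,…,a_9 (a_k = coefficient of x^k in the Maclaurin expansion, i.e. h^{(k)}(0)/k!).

L = (-8 + 16·x + 64·x^2)·Dx + (2 + 16·x)·Dx^2 + (-1 + x + 4·x^2)·Dx^3  (order 3).
h: a_k = 0, -4, -2, 4, -1, 4/15, -22/9, 604/315, -509/90, 68/315, …
ICs: h(0) = 0, h′(0) = -4, h′′(0) = -4.

f: a_k = -2, 0, 16, 0, -64/3, 0, 512/45, 0, -1024/315, 0, …
g: a_k = 2, 2, 10, 18, 58, 130, 362, 882, 2330, 5858, …
L₀ := L_f ⊗_s L_g (sym. prod.), ord ≤ 2.
h=∫₀ˣh₀: take L = L₀·Dx.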